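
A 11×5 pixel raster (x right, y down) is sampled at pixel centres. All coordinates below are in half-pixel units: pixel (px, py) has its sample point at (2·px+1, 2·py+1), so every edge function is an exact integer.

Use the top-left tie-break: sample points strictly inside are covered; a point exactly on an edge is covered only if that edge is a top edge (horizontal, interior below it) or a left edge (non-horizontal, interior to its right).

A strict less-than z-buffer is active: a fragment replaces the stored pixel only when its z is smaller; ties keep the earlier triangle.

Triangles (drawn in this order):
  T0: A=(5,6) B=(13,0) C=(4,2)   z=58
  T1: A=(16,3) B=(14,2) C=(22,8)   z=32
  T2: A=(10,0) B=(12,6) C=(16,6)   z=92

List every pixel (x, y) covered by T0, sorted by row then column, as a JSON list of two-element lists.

T0:
  2·area = 38  (B↔C swapped to make it positive)
  edge (5, 6)→(4, 2): d=(-1,-4) top-left  bias=+0
  edge (4, 2)→(13, 0): d=(9,-2) top-left  bias=+0
  edge (13, 0)→(5, 6): d=(-8,6) right/bottom  bias=-1
    (4,0)@(9, 1): e=[21,1,16] → #
    (5,0)@(11, 1): e=[29,5,4] → #
    (6,0)@(13, 1): e=[37,9,-8] → ·
    (2,1)@(5, 3): e=[3,11,24] → #
    (3,1)@(7, 3): e=[11,15,12] → #
    (4,1)@(9, 3): e=[19,19,0] → ·  [on edge]
    (5,1)@(11, 3): e=[27,23,-12] → ·
    (2,2)@(5, 5): e=[1,29,8] → #
    (3,2)@(7, 5): e=[9,33,-4] → ·
    (2,3)@(5, 7): e=[-1,47,-8] → ·
    (0,4)@(1, 9): e=[-19,57,0] → ·  [on edge]
  covered (5 px):
    · · · · # # · · · · ·
    · · # # · · · · · · ·
    · · # · · · · · · · ·
    · · · · · · · · · · ·
    · · · · · · · · · · ·
T1:
  2·area = 4  (B↔C swapped to make it positive)
  edge (16, 3)→(22, 8): d=(6,5) right/bottom  bias=-1
  edge (22, 8)→(14, 2): d=(-8,-6) top-left  bias=+0
  edge (14, 2)→(16, 3): d=(2,1) right/bottom  bias=-1
  covered (0 px):
    · · · · · · · · · · ·
    · · · · · · · · · · ·
    · · · · · · · · · · ·
    · · · · · · · · · · ·
    · · · · · · · · · · ·
T2:
  2·area = 24  (B↔C swapped to make it positive)
  edge (10, 0)→(16, 6): d=(6,6) right/bottom  bias=-1
  edge (16, 6)→(12, 6): d=(-4,0) right/bottom  bias=-1
  edge (12, 6)→(10, 0): d=(-2,-6) top-left  bias=+0
    (5,0)@(11, 1): e=[0,20,4] → ·  [on edge]
    (5,1)@(11, 3): e=[12,12,0] → #  [on edge]
    (6,1)@(13, 3): e=[0,12,12] → ·  [on edge]
    (5,2)@(11, 5): e=[24,4,-4] → ·
    (6,2)@(13, 5): e=[12,4,8] → #
    (7,2)@(15, 5): e=[0,4,20] → ·  [on edge]
    (6,3)@(13, 7): e=[24,-4,4] → ·
    (8,3)@(17, 7): e=[0,-4,28] → ·  [on edge]
    (6,4)@(13, 9): e=[36,-12,0] → ·  [on edge]
    (9,4)@(19, 9): e=[0,-12,36] → ·  [on edge]
  covered (2 px):
    · · · · · · · · · · ·
    · · · · · # · · · · ·
    · · · · · · # · · · ·
    · · · · · · · · · · ·
    · · · · · · · · · · ·

Result: [[4,0],[5,0],[2,1],[3,1],[2,2]]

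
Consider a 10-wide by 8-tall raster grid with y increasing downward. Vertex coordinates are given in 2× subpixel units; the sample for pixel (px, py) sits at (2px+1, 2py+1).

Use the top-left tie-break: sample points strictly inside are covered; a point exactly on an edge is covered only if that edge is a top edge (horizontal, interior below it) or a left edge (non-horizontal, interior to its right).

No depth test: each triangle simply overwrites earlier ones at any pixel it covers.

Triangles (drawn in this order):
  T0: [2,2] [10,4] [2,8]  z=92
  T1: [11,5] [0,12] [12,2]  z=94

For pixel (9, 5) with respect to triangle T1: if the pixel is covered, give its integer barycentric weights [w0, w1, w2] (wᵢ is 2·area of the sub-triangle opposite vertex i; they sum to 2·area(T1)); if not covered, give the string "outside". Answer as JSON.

T0:
  2·area = 48
  edge (2, 2)→(10, 4): d=(8,2) right/bottom  bias=-1
  edge (10, 4)→(2, 8): d=(-8,4) right/bottom  bias=-1
  edge (2, 8)→(2, 2): d=(0,-6) top-left  bias=+0
    (1,1)@(3, 3): e=[6,36,6] → █
    (2,1)@(5, 3): e=[2,28,18] → █
    (3,1)@(7, 3): e=[-2,20,30] → ·
    (1,2)@(3, 5): e=[22,20,6] → █
    (3,2)@(7, 5): e=[14,4,30] → █
    (4,2)@(9, 5): e=[10,-4,42] → ·
    (1,3)@(3, 7): e=[38,4,6] → █
    (2,3)@(5, 7): e=[34,-4,18] → ·
    (3,3)@(7, 7): e=[30,-12,30] → ·
    (1,4)@(3, 9): e=[54,-12,6] → ·
  covered (6 px):
    · · · · · · · · · ·
    · █ █ · · · · · · ·
    · █ █ █ · · · · · ·
    · █ · · · · · · · ·
    · · · · · · · · · ·
    · · · · · · · · · ·
    · · · · · · · · · ·
    · · · · · · · · · ·
T1:
  2·area = 26
  edge (11, 5)→(0, 12): d=(-11,7) right/bottom  bias=-1
  edge (0, 12)→(12, 2): d=(12,-10) top-left  bias=+0
  edge (12, 2)→(11, 5): d=(-1,3) right/bottom  bias=-1
    (5,1)@(11, 3): e=[22,2,2] → █
    (6,1)@(13, 3): e=[8,22,-4] → ·
    (4,2)@(9, 5): e=[14,6,6] → █
    (5,2)@(11, 5): e=[0,26,0] → ·  [on edge]
    (3,3)@(7, 7): e=[6,10,10] → █
    (4,3)@(9, 7): e=[-8,30,4] → ·
    (3,4)@(7, 9): e=[-16,34,8] → ·
    (4,5)@(9, 11): e=[-52,78,0] → ·  [on edge]
  covered (3 px):
    · · · · · · · · · ·
    · · · · · █ · · · ·
    · · · · █ · · · · ·
    · · · █ · · · · · ·
    · · · · · · · · · ·
    · · · · · · · · · ·
    · · · · · · · · · ·
    · · · · · · · · · ·

Result: "outside"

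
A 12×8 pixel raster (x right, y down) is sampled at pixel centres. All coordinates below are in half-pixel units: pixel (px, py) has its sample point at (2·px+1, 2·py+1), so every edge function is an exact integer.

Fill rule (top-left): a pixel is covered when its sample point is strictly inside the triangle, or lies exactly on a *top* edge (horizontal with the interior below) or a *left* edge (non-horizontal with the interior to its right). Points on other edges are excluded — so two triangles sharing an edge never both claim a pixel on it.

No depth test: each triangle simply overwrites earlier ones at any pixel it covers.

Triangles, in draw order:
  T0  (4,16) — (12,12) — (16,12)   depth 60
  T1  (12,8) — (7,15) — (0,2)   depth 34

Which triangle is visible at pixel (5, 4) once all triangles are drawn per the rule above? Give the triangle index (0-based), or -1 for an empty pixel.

T0:
  2·area = 16
  edge (4, 16)→(12, 12): d=(8,-4) top-left  bias=+0
  edge (12, 12)→(16, 12): d=(4,0) top-left  bias=+0
  edge (16, 12)→(4, 16): d=(-12,4) right/bottom  bias=-1
    (9,5)@(19, 11): e=[20,-4,0] → ·  [on edge]
    (5,6)@(11, 13): e=[4,4,8] → #
    (6,6)@(13, 13): e=[12,4,0] → ·  [on edge]
    (3,7)@(7, 15): e=[4,12,0] → ·  [on edge]
    (5,7)@(11, 15): e=[20,12,-16] → ·
  covered (1 px):
    · · · · · · · · · · · ·
    · · · · · · · · · · · ·
    · · · · · · · · · · · ·
    · · · · · · · · · · · ·
    · · · · · · · · · · · ·
    · · · · · · · · · · · ·
    · · · · · # · · · · · ·
    · · · · · · · · · · · ·
T1:
  2·area = 114
  edge (12, 8)→(7, 15): d=(-5,7) right/bottom  bias=-1
  edge (7, 15)→(0, 2): d=(-7,-13) top-left  bias=+0
  edge (0, 2)→(12, 8): d=(12,6) right/bottom  bias=-1
    (8,0)@(17, 1): e=[0,228,-114] → ·  [on edge]
    (0,1)@(1, 3): e=[102,6,6] → #
    (1,1)@(3, 3): e=[88,32,-6] → ·
    (0,2)@(1, 5): e=[92,-8,30] → ·
    (1,2)@(3, 5): e=[78,18,18] → #
    (2,2)@(5, 5): e=[64,44,6] → #
    (3,2)@(7, 5): e=[50,70,-6] → ·
    (1,3)@(3, 7): e=[68,4,42] → #
    (3,3)@(7, 7): e=[40,56,18] → #
    (4,3)@(9, 7): e=[26,82,6] → #
    (5,3)@(11, 7): e=[12,108,-6] → ·
    (1,4)@(3, 9): e=[58,-10,66] → ·
    (3,7)@(7, 15): e=[0,0,114] → ·  [on edge]
  covered (15 px):
    · · · · · · · · · · · ·
    # · · · · · · · · · · ·
    · # # · · · · · · · · ·
    · # # # # · · · · · · ·
    · · # # # # · · · · · ·
    · · # # # · · · · · · ·
    · · · # · · · · · · · ·
    · · · · · · · · · · · ·

Z-buffer (winner per pixel, '.' = empty):
  . . . . . . . . . . . .
  1 . . . . . . . . . . .
  . 1 1 . . . . . . . . .
  . 1 1 1 1 . . . . . . .
  . . 1 1 1 1 . . . . . .
  . . 1 1 1 . . . . . . .
  . . . 1 . 0 . . . . . .
  . . . . . . . . . . . .

Final: 1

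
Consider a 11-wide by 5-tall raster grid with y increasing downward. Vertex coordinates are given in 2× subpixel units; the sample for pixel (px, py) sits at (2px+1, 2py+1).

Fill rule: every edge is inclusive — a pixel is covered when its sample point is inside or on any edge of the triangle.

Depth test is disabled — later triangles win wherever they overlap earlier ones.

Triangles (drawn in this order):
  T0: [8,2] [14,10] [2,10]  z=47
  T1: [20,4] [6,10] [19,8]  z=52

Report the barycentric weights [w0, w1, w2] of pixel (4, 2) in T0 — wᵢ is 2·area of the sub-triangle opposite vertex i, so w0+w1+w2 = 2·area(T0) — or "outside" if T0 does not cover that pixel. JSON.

T0:
  2·area = 96
  edge (8, 2)→(14, 10): d=(6,8) inclusive
  edge (14, 10)→(2, 10): d=(-12,0) inclusive
  edge (2, 10)→(8, 2): d=(6,-8) inclusive
    (3,2)@(7, 5): e=[26,60,10] → █
    (4,2)@(9, 5): e=[10,60,26] → █
    (5,2)@(11, 5): e=[-6,60,42] → ·
    (2,3)@(5, 7): e=[54,36,6] → █
    (5,3)@(11, 7): e=[6,36,54] → █
    (6,3)@(13, 7): e=[-10,36,70] → ·
    (1,4)@(3, 9): e=[82,12,2] → █
    (6,4)@(13, 9): e=[2,12,82] → █
    (7,4)@(15, 9): e=[-14,12,98] → ·
  covered (12 px):
    · · · · · · · · · · ·
    · · · · · · · · · · ·
    · · · █ █ · · · · · ·
    · · █ █ █ █ · · · · ·
    · █ █ █ █ █ █ · · · ·
T1:
  2·area = 50  (B↔C swapped to make it positive)
  edge (20, 4)→(19, 8): d=(-1,4) inclusive
  edge (19, 8)→(6, 10): d=(-13,2) inclusive
  edge (6, 10)→(20, 4): d=(14,-6) inclusive
    (9,2)@(19, 5): e=[3,39,8] → █
    (10,2)@(21, 5): e=[-5,35,20] → ·
    (6,3)@(13, 7): e=[25,25,0] → █  [on edge]
    (7,3)@(15, 7): e=[17,21,12] → █
    (8,3)@(17, 7): e=[9,17,24] → █
    (10,3)@(21, 7): e=[-7,9,48] → ·
    (4,4)@(9, 9): e=[39,7,4] → █
    (5,4)@(11, 9): e=[31,3,16] → █
    (6,4)@(13, 9): e=[23,-1,28] → ·
    (7,4)@(15, 9): e=[15,-5,40] → ·
    (8,4)@(17, 9): e=[7,-9,52] → ·
    (9,4)@(19, 9): e=[-1,-13,64] → ·
  covered (7 px):
    · · · · · · · · · · ·
    · · · · · · · · · · ·
    · · · · · · · · · █ ·
    · · · · · · █ █ █ █ ·
    · · · · █ █ · · · · ·

Result: [60,26,10]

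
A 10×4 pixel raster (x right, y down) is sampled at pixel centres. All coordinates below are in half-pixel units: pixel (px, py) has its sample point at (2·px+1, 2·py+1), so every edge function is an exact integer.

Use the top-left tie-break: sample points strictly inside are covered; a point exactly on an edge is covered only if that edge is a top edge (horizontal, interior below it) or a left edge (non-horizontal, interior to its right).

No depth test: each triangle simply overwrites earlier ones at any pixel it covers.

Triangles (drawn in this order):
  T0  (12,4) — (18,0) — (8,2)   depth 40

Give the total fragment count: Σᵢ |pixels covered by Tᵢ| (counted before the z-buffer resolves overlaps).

T0:
  2·area = 28  (B↔C swapped to make it positive)
  edge (12, 4)→(8, 2): d=(-4,-2) top-left  bias=+0
  edge (8, 2)→(18, 0): d=(10,-2) top-left  bias=+0
  edge (18, 0)→(12, 4): d=(-6,4) right/bottom  bias=-1
    (6,0)@(13, 1): e=[14,0,14] → █  [on edge]
    (7,0)@(15, 1): e=[18,4,6] → █
    (8,0)@(17, 1): e=[22,8,-2] → ·
    (1,1)@(3, 3): e=[-14,0,42] → ·  [on edge]
    (5,1)@(11, 3): e=[2,16,10] → █
    (7,1)@(15, 3): e=[10,24,-6] → ·
    (5,2)@(11, 5): e=[-6,36,-2] → ·
    (6,2)@(13, 5): e=[-2,40,-10] → ·
  covered (4 px):
    · · · · · · █ █ · ·
    · · · · · █ █ · · ·
    · · · · · · · · · ·
    · · · · · · · · · ·

Result: 4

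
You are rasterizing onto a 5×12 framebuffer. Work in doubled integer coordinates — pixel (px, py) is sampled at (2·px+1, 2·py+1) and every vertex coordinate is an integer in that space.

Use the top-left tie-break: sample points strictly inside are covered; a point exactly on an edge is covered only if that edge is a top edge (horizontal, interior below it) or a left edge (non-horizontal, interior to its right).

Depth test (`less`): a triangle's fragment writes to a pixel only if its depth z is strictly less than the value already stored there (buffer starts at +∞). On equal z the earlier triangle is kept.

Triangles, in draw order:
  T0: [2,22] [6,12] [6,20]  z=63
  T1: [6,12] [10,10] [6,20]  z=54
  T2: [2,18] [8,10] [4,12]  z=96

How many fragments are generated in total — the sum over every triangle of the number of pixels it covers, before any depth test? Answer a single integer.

T0:
  2·area = 32
  edge (2, 22)→(6, 12): d=(4,-10) top-left  bias=+0
  edge (6, 12)→(6, 20): d=(0,8) right/bottom  bias=-1
  edge (6, 20)→(2, 22): d=(-4,2) right/bottom  bias=-1
    (2,7)@(5, 15): e=[2,8,22] → █
    (3,7)@(7, 15): e=[22,-8,18] → ·
    (2,8)@(5, 17): e=[10,8,14] → █
    (3,8)@(7, 17): e=[30,-8,10] → ·
    (2,9)@(5, 19): e=[18,8,6] → █
    (3,9)@(7, 19): e=[38,-8,2] → ·
    (1,10)@(3, 21): e=[6,24,2] → █
    (2,10)@(5, 21): e=[26,8,-2] → ·
    (1,11)@(3, 23): e=[14,24,-6] → ·
  covered (4 px):
    · · · · ·
    · · · · ·
    · · · · ·
    · · · · ·
    · · · · ·
    · · · · ·
    · · · · ·
    · · █ · ·
    · · █ · ·
    · · █ · ·
    · █ · · ·
    · · · · ·
T1:
  2·area = 32
  edge (6, 12)→(10, 10): d=(4,-2) top-left  bias=+0
  edge (10, 10)→(6, 20): d=(-4,10) right/bottom  bias=-1
  edge (6, 20)→(6, 12): d=(0,-8) top-left  bias=+0
    (4,5)@(9, 11): e=[2,6,24] → █
    (3,6)@(7, 13): e=[6,18,8] → █
    (4,6)@(9, 13): e=[10,-2,24] → ·
    (3,7)@(7, 15): e=[14,10,8] → █
    (4,7)@(9, 15): e=[18,-10,24] → ·
    (3,8)@(7, 17): e=[22,2,8] → █
    (4,8)@(9, 17): e=[26,-18,24] → ·
    (3,9)@(7, 19): e=[30,-6,8] → ·
  covered (4 px):
    · · · · ·
    · · · · ·
    · · · · ·
    · · · · ·
    · · · · ·
    · · · · █
    · · · █ ·
    · · · █ ·
    · · · █ ·
    · · · · ·
    · · · · ·
    · · · · ·
T2:
  2·area = 20  (B↔C swapped to make it positive)
  edge (2, 18)→(4, 12): d=(2,-6) top-left  bias=+0
  edge (4, 12)→(8, 10): d=(4,-2) top-left  bias=+0
  edge (8, 10)→(2, 18): d=(-6,8) right/bottom  bias=-1
    (3,1)@(7, 3): e=[0,-30,50] → ·  [on edge]
    (2,4)@(5, 9): e=[0,-10,30] → ·  [on edge]
    (3,5)@(7, 11): e=[16,2,2] → █
    (4,5)@(9, 11): e=[28,6,-14] → ·
    (2,6)@(5, 13): e=[8,6,6] → █
    (3,6)@(7, 13): e=[20,10,-10] → ·
    (1,7)@(3, 15): e=[0,10,10] → █  [on edge]
    (2,7)@(5, 15): e=[12,14,-6] → ·
    (1,8)@(3, 17): e=[4,18,-2] → ·
    (0,10)@(1, 21): e=[0,30,-10] → ·  [on edge]
  covered (3 px):
    · · · · ·
    · · · · ·
    · · · · ·
    · · · · ·
    · · · · ·
    · · · █ ·
    · · █ · ·
    · █ · · ·
    · · · · ·
    · · · · ·
    · · · · ·
    · · · · ·

Final: 11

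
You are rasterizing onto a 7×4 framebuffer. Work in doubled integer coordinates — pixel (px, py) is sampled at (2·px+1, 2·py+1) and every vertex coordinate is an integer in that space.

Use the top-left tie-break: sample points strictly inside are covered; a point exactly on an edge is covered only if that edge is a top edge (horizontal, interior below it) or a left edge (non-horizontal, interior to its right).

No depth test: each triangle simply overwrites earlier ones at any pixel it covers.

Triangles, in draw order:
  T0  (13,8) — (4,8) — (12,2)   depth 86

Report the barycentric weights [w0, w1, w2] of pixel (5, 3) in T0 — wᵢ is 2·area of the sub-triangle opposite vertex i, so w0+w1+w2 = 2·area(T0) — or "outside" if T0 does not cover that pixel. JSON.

T0:
  2·area = 54
  edge (13, 8)→(4, 8): d=(-9,0) right/bottom  bias=-1
  edge (4, 8)→(12, 2): d=(8,-6) top-left  bias=+0
  edge (12, 2)→(13, 8): d=(1,6) right/bottom  bias=-1
    (5,1)@(11, 3): e=[45,2,7] → X
    (6,1)@(13, 3): e=[45,14,-5] → .
    (4,2)@(9, 5): e=[27,6,21] → X
    (6,2)@(13, 5): e=[27,30,-3] → .
    (3,3)@(7, 7): e=[9,10,35] → X
    (6,3)@(13, 7): e=[9,46,-1] → .
  covered (6 px):
    . . . . . . .
    . . . . . X .
    . . . . X X .
    . . . X X X .

Final: [34,11,9]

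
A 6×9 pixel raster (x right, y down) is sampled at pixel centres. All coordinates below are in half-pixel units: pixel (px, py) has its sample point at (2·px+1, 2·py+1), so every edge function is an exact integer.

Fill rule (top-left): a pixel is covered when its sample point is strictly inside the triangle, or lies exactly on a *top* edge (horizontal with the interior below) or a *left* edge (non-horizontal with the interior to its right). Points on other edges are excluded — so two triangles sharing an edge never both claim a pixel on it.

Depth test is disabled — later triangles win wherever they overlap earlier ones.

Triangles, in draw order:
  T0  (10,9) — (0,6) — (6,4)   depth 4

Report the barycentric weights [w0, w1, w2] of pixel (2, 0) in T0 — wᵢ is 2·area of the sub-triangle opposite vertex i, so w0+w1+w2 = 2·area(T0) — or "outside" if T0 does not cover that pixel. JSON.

T0:
  2·area = 38
  edge (10, 9)→(0, 6): d=(-10,-3) top-left  bias=+0
  edge (0, 6)→(6, 4): d=(6,-2) top-left  bias=+0
  edge (6, 4)→(10, 9): d=(4,5) right/bottom  bias=-1
    (4,1)@(9, 3): e=[57,0,-19] → ·  [on edge]
    (1,2)@(3, 5): e=[19,0,19] → #  [on edge]
    (2,2)@(5, 5): e=[25,4,9] → #
    (3,2)@(7, 5): e=[31,8,-1] → ·
    (1,3)@(3, 7): e=[-1,12,27] → ·
    (2,3)@(5, 7): e=[5,16,17] → #
    (3,3)@(7, 7): e=[11,20,7] → #
    (4,3)@(9, 7): e=[17,24,-3] → ·
    (2,4)@(5, 9): e=[-15,28,25] → ·
    (3,4)@(7, 9): e=[-9,32,15] → ·
  covered (4 px):
    · · · · · ·
    · · · · · ·
    · # # · · ·
    · · # # · ·
    · · · · · ·
    · · · · · ·
    · · · · · ·
    · · · · · ·
    · · · · · ·

Result: "outside"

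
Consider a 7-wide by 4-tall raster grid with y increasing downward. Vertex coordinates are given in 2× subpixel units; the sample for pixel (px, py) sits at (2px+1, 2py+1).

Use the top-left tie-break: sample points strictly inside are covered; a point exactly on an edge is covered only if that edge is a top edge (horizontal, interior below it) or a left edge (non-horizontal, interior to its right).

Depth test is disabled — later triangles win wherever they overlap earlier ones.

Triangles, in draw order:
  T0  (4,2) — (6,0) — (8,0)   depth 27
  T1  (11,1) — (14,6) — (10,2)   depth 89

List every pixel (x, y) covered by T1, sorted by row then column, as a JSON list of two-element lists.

T0:
  2·area = 4
  edge (4, 2)→(6, 0): d=(2,-2) top-left  bias=+0
  edge (6, 0)→(8, 0): d=(2,0) top-left  bias=+0
  edge (8, 0)→(4, 2): d=(-4,2) right/bottom  bias=-1
    (2,0)@(5, 1): e=[0,2,2] → X  [on edge]
    (3,0)@(7, 1): e=[4,2,-2] → .
    (1,1)@(3, 3): e=[0,6,-2] → .  [on edge]
    (2,1)@(5, 3): e=[4,6,-6] → .
    (0,2)@(1, 5): e=[0,10,-6] → .  [on edge]
  covered (1 px):
    . . X . . . .
    . . . . . . .
    . . . . . . .
    . . . . . . .
T1:
  2·area = 8
  edge (11, 1)→(14, 6): d=(3,5) right/bottom  bias=-1
  edge (14, 6)→(10, 2): d=(-4,-4) top-left  bias=+0
  edge (10, 2)→(11, 1): d=(1,-1) top-left  bias=+0
    (4,0)@(9, 1): e=[10,0,-2] → .  [on edge]
    (5,0)@(11, 1): e=[0,8,0] → .  [on edge]
    (4,1)@(9, 3): e=[16,-8,0] → .  [on edge]
    (5,1)@(11, 3): e=[6,0,2] → X  [on edge]
    (6,1)@(13, 3): e=[-4,8,4] → .
    (3,2)@(7, 5): e=[32,-24,0] → .  [on edge]
    (5,2)@(11, 5): e=[12,-8,4] → .
    (6,2)@(13, 5): e=[2,0,6] → X  [on edge]
    (2,3)@(5, 7): e=[48,-40,0] → .  [on edge]
    (6,3)@(13, 7): e=[8,-8,8] → .
  covered (2 px):
    . . . . . . .
    . . . . . X .
    . . . . . . X
    . . . . . . .

Final: [[5,1],[6,2]]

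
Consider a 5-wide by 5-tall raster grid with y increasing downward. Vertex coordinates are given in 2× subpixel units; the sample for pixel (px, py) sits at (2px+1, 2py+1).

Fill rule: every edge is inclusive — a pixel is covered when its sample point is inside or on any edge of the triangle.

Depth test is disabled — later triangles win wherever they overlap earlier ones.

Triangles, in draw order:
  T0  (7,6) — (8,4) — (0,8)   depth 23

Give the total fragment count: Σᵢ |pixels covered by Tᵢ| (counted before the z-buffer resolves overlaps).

T0:
  2·area = 12  (B↔C swapped to make it positive)
  edge (7, 6)→(0, 8): d=(-7,2) inclusive
  edge (0, 8)→(8, 4): d=(8,-4) inclusive
  edge (8, 4)→(7, 6): d=(-1,2) inclusive
    (3,2)@(7, 5): e=[7,4,1] → #
    (4,2)@(9, 5): e=[3,12,-3] → ·
    (1,3)@(3, 7): e=[1,4,7] → #
    (2,3)@(5, 7): e=[-3,12,3] → ·
    (3,3)@(7, 7): e=[-7,20,-1] → ·
    (1,4)@(3, 9): e=[-13,20,5] → ·
  covered (2 px):
    · · · · ·
    · · · · ·
    · · · # ·
    · # · · ·
    · · · · ·

Result: 2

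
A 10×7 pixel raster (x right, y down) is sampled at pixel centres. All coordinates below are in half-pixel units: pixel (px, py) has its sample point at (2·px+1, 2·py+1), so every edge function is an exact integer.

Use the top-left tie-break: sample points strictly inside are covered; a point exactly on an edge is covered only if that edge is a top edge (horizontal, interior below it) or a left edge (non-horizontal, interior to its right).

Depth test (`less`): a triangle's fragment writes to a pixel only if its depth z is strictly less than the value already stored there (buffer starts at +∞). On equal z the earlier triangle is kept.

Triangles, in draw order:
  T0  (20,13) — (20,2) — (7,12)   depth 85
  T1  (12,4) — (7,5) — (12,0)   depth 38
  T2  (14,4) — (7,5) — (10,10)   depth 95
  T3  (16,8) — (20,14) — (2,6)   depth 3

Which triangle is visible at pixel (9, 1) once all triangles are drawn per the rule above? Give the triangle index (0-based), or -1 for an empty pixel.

T0:
  2·area = 143  (B↔C swapped to make it positive)
  edge (20, 13)→(7, 12): d=(-13,-1) top-left  bias=+0
  edge (7, 12)→(20, 2): d=(13,-10) top-left  bias=+0
  edge (20, 2)→(20, 13): d=(0,11) right/bottom  bias=-1
    (9,1)@(19, 3): e=[129,3,11] → X
    (8,2)@(17, 5): e=[101,9,33] → X
    (7,3)@(15, 7): e=[73,15,55] → X
    (5,4)@(11, 9): e=[43,1,99] → X
    (6,4)@(13, 9): e=[45,21,77] → X
    (4,5)@(9, 11): e=[15,7,121] → X
    (4,6)@(9, 13): e=[-11,33,121] → .
    (5,6)@(11, 13): e=[-9,53,99] → .
    (6,6)@(13, 13): e=[-7,73,77] → .
    (7,6)@(15, 13): e=[-5,93,55] → .
    (8,6)@(17, 13): e=[-3,113,33] → .
    (9,6)@(19, 13): e=[-1,133,11] → .
  covered (17 px):
    . . . . . . . . . .
    . . . . . . . . . X
    . . . . . . . . X X
    . . . . . . . X X X
    . . . . . X X X X X
    . . . . X X X X X X
    . . . . . . . . . .
T1:
  2·area = 20
  edge (12, 4)→(7, 5): d=(-5,1) right/bottom  bias=-1
  edge (7, 5)→(12, 0): d=(5,-5) top-left  bias=+0
  edge (12, 0)→(12, 4): d=(0,4) right/bottom  bias=-1
    (5,0)@(11, 1): e=[16,0,4] → X  [on edge]
    (6,0)@(13, 1): e=[14,10,-4] → .
    (4,1)@(9, 3): e=[8,0,12] → X  [on edge]
    (6,1)@(13, 3): e=[4,20,-4] → .
    (8,1)@(17, 3): e=[0,40,-20] → .  [on edge]
    (3,2)@(7, 5): e=[0,0,20] → .  [on edge]
    (4,2)@(9, 5): e=[-2,10,12] → .
    (5,2)@(11, 5): e=[-4,20,4] → .
    (2,3)@(5, 7): e=[-8,0,28] → .  [on edge]
    (1,4)@(3, 9): e=[-16,0,36] → .  [on edge]
    (0,5)@(1, 11): e=[-24,0,44] → .  [on edge]
  covered (3 px):
    . . . . . X . . . .
    . . . . X X . . . .
    . . . . . . . . . .
    . . . . . . . . . .
    . . . . . . . . . .
    . . . . . . . . . .
    . . . . . . . . . .
T2:
  2·area = 38  (B↔C swapped to make it positive)
  edge (14, 4)→(10, 10): d=(-4,6) right/bottom  bias=-1
  edge (10, 10)→(7, 5): d=(-3,-5) top-left  bias=+0
  edge (7, 5)→(14, 4): d=(7,-1) top-left  bias=+0
    (3,2)@(7, 5): e=[38,0,0] → X  [on edge]
    (4,2)@(9, 5): e=[26,10,2] → X
    (5,2)@(11, 5): e=[14,20,4] → X
    (6,2)@(13, 5): e=[2,30,6] → X
    (7,2)@(15, 5): e=[-10,40,8] → .
    (3,3)@(7, 7): e=[30,-6,14] → .
    (4,3)@(9, 7): e=[18,4,16] → X
    (6,3)@(13, 7): e=[-6,24,20] → .
    (4,4)@(9, 9): e=[10,-2,30] → .
    (5,4)@(11, 9): e=[-2,8,32] → .
  covered (6 px):
    . . . . . . . . . .
    . . . . . . . . . .
    . . . X X X X . . .
    . . . . X X . . . .
    . . . . . . . . . .
    . . . . . . . . . .
    . . . . . . . . . .
T3:
  2·area = 76
  edge (16, 8)→(20, 14): d=(4,6) right/bottom  bias=-1
  edge (20, 14)→(2, 6): d=(-18,-8) top-left  bias=+0
  edge (2, 6)→(16, 8): d=(14,2) right/bottom  bias=-1
    (2,3)@(5, 7): e=[62,6,8] → X
    (3,3)@(7, 7): e=[50,22,4] → X
    (4,3)@(9, 7): e=[38,38,0] → .  [on edge]
    (2,4)@(5, 9): e=[70,-30,36] → .
    (3,4)@(7, 9): e=[58,-14,32] → .
    (4,4)@(9, 9): e=[46,2,28] → X
    (5,4)@(11, 9): e=[34,18,24] → X
    (6,4)@(13, 9): e=[22,34,20] → X
    (7,4)@(15, 9): e=[10,50,16] → X
    (8,4)@(17, 9): e=[-2,66,12] → .
    (4,5)@(9, 11): e=[54,-34,56] → .
    (5,5)@(11, 11): e=[42,-18,52] → .
  covered (9 px):
    . . . . . . . . . .
    . . . . . . . . . .
    . . . . . . . . . .
    . . X X . . . . . .
    . . . . X X X X . .
    . . . . . . . X X .
    . . . . . . . . . X

Z-buffer (winner per pixel, '.' = empty):
  . . . . . 1 . . . .
  . . . . 1 1 . . . 0
  . . . 2 2 2 2 . 0 0
  . . 3 3 2 2 . 0 0 0
  . . . . 3 3 3 3 0 0
  . . . . 0 0 0 3 3 0
  . . . . . . . . . 3

Result: 0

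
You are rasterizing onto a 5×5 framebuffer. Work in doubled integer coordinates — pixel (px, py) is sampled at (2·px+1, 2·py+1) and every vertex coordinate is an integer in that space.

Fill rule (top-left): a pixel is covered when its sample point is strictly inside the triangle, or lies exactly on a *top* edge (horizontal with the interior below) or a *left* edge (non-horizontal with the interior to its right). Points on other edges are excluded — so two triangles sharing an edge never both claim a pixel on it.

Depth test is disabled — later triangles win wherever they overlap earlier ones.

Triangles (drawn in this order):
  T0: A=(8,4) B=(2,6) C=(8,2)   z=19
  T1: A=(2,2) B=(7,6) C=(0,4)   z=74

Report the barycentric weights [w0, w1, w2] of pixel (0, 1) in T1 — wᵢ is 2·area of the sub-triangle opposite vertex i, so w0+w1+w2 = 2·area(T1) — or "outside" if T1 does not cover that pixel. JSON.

T0:
  2·area = 12
  edge (8, 4)→(2, 6): d=(-6,2) right/bottom  bias=-1
  edge (2, 6)→(8, 2): d=(6,-4) top-left  bias=+0
  edge (8, 2)→(8, 4): d=(0,2) right/bottom  bias=-1
    (3,1)@(7, 3): e=[8,2,2] → #
    (4,1)@(9, 3): e=[4,10,-2] → ·
    (2,2)@(5, 5): e=[0,6,6] → ·  [on edge]
    (3,2)@(7, 5): e=[-4,14,2] → ·
  covered (1 px):
    · · · · ·
    · · · # ·
    · · · · ·
    · · · · ·
    · · · · ·
T1:
  2·area = 18
  edge (2, 2)→(7, 6): d=(5,4) right/bottom  bias=-1
  edge (7, 6)→(0, 4): d=(-7,-2) top-left  bias=+0
  edge (0, 4)→(2, 2): d=(2,-2) top-left  bias=+0
    (1,0)@(3, 1): e=[-9,27,0] → ·  [on edge]
    (0,1)@(1, 3): e=[9,9,0] → #  [on edge]
    (1,1)@(3, 3): e=[1,13,4] → #
    (2,1)@(5, 3): e=[-7,17,8] → ·
    (0,2)@(1, 5): e=[19,-5,4] → ·
    (1,2)@(3, 5): e=[11,-1,8] → ·
    (2,2)@(5, 5): e=[3,3,12] → #
    (3,2)@(7, 5): e=[-5,7,16] → ·
    (2,3)@(5, 7): e=[13,-11,16] → ·
  covered (3 px):
    · · · · ·
    # # · · ·
    · · # · ·
    · · · · ·
    · · · · ·

Result: [9,0,9]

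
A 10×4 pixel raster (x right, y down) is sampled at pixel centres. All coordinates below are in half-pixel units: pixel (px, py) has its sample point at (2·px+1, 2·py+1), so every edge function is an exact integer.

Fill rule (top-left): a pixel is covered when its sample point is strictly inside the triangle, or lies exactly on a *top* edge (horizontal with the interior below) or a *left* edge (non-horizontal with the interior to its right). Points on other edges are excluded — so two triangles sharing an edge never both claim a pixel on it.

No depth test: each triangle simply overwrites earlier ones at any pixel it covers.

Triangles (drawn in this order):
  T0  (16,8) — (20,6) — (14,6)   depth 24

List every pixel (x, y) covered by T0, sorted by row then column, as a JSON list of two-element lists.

T0:
  2·area = 12  (B↔C swapped to make it positive)
  edge (16, 8)→(14, 6): d=(-2,-2) top-left  bias=+0
  edge (14, 6)→(20, 6): d=(6,0) top-left  bias=+0
  edge (20, 6)→(16, 8): d=(-4,2) right/bottom  bias=-1
    (4,0)@(9, 1): e=[0,-30,42] → ·  [on edge]
    (5,1)@(11, 3): e=[0,-18,30] → ·  [on edge]
    (6,2)@(13, 5): e=[0,-6,18] → ·  [on edge]
    (7,3)@(15, 7): e=[0,6,6] → #  [on edge]
    (8,3)@(17, 7): e=[4,6,2] → #
    (9,3)@(19, 7): e=[8,6,-2] → ·
  covered (2 px):
    · · · · · · · · · ·
    · · · · · · · · · ·
    · · · · · · · · · ·
    · · · · · · · # # ·

Result: [[7,3],[8,3]]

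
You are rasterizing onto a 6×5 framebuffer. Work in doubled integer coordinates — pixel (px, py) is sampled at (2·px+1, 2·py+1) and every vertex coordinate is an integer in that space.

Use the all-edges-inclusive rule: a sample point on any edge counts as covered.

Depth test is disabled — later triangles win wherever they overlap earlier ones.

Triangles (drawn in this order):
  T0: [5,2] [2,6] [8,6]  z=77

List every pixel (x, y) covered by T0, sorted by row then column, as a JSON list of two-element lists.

T0:
  2·area = 24  (B↔C swapped to make it positive)
  edge (5, 2)→(8, 6): d=(3,4) inclusive
  edge (8, 6)→(2, 6): d=(-6,0) inclusive
  edge (2, 6)→(5, 2): d=(3,-4) inclusive
    (2,1)@(5, 3): e=[3,18,3] → X
    (3,1)@(7, 3): e=[-5,18,11] → .
    (1,2)@(3, 5): e=[17,6,1] → X
    (3,2)@(7, 5): e=[1,6,17] → X
    (4,2)@(9, 5): e=[-7,6,25] → .
    (1,3)@(3, 7): e=[23,-6,7] → .
    (2,3)@(5, 7): e=[15,-6,15] → .
    (3,3)@(7, 7): e=[7,-6,23] → .
  covered (4 px):
    . . . . . .
    . . X . . .
    . X X X . .
    . . . . . .
    . . . . . .

Answer: [[2,1],[1,2],[2,2],[3,2]]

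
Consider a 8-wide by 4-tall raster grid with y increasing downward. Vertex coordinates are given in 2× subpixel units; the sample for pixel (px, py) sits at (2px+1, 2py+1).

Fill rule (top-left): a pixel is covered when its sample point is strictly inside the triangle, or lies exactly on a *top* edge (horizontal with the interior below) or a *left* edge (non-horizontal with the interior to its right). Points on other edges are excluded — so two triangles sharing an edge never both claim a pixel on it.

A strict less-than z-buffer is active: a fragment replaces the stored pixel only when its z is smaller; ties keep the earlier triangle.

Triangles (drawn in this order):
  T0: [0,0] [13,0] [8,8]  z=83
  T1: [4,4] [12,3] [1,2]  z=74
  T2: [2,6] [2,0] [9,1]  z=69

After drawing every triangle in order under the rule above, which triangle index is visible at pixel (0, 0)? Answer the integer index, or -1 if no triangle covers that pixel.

T0:
  2·area = 104
  edge (0, 0)→(13, 0): d=(13,0) top-left  bias=+0
  edge (13, 0)→(8, 8): d=(-5,8) right/bottom  bias=-1
  edge (8, 8)→(0, 0): d=(-8,-8) top-left  bias=+0
    (0,0)@(1, 1): e=[13,91,0] → X  [on edge]
    (1,0)@(3, 1): e=[13,75,16] → X
    (2,0)@(5, 1): e=[13,59,32] → X
    (3,0)@(7, 1): e=[13,43,48] → X
    (4,0)@(9, 1): e=[13,27,64] → X
    (5,0)@(11, 1): e=[13,11,80] → X
    (6,0)@(13, 1): e=[13,-5,96] → .
    (0,1)@(1, 3): e=[39,81,-16] → .
    (1,1)@(3, 3): e=[39,65,0] → X  [on edge]
    (6,1)@(13, 3): e=[39,-15,80] → .
    (1,2)@(3, 5): e=[65,55,-16] → .
    (2,2)@(5, 5): e=[65,39,0] → X  [on edge]
    (3,3)@(7, 7): e=[91,13,0] → X  [on edge]
  covered (15 px):
    X X X X X X . .
    . X X X X X . .
    . . X X X . . .
    . . . X . . . .
T1:
  2·area = 19  (B↔C swapped to make it positive)
  edge (4, 4)→(1, 2): d=(-3,-2) top-left  bias=+0
  edge (1, 2)→(12, 3): d=(11,1) right/bottom  bias=-1
  edge (12, 3)→(4, 4): d=(-8,1) right/bottom  bias=-1
    (1,1)@(3, 3): e=[1,9,9] → X
    (2,1)@(5, 3): e=[5,7,7] → X
    (3,1)@(7, 3): e=[9,5,5] → X
    (4,1)@(9, 3): e=[13,3,3] → X
    (5,1)@(11, 3): e=[17,1,1] → X
    (6,1)@(13, 3): e=[21,-1,-1] → .
    (1,2)@(3, 5): e=[-5,31,-7] → .
    (2,2)@(5, 5): e=[-1,29,-9] → .
    (3,2)@(7, 5): e=[3,27,-11] → .
    (4,2)@(9, 5): e=[7,25,-13] → .
    (5,2)@(11, 5): e=[11,23,-15] → .
  covered (5 px):
    . . . . . . . .
    . X X X X X . .
    . . . . . . . .
    . . . . . . . .
T2:
  2·area = 42
  edge (2, 6)→(2, 0): d=(0,-6) top-left  bias=+0
  edge (2, 0)→(9, 1): d=(7,1) right/bottom  bias=-1
  edge (9, 1)→(2, 6): d=(-7,5) right/bottom  bias=-1
    (1,0)@(3, 1): e=[6,6,30] → X
    (2,0)@(5, 1): e=[18,4,20] → X
    (3,0)@(7, 1): e=[30,2,10] → X
    (4,0)@(9, 1): e=[42,0,0] → .  [on edge]
    (1,1)@(3, 3): e=[6,20,16] → X
    (3,1)@(7, 3): e=[30,16,-4] → .
    (1,2)@(3, 5): e=[6,34,2] → X
    (2,2)@(5, 5): e=[18,32,-8] → .
    (1,3)@(3, 7): e=[6,48,-12] → .
  covered (6 px):
    . X X X . . . .
    . X X . . . . .
    . X . . . . . .
    . . . . . . . .

Z-buffer (winner per pixel, '.' = empty):
  0 2 2 2 0 0 . .
  . 2 2 1 1 1 . .
  . 2 0 0 0 . . .
  . . . 0 . . . .

Final: 0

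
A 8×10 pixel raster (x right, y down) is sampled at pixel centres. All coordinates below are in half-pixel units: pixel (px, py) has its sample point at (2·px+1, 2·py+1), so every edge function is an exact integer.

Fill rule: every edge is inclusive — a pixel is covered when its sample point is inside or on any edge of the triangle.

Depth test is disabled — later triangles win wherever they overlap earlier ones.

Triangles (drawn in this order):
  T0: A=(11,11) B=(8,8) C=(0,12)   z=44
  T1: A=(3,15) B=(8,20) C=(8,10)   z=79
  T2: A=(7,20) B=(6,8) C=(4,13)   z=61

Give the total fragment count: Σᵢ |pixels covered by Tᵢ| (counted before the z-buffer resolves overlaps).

T0:
  2·area = 36  (B↔C swapped to make it positive)
  edge (11, 11)→(0, 12): d=(-11,1) inclusive
  edge (0, 12)→(8, 8): d=(8,-4) inclusive
  edge (8, 8)→(11, 11): d=(3,3) inclusive
    (0,0)@(1, 1): e=[120,-84,0] → .  [on edge]
    (1,1)@(3, 3): e=[96,-60,0] → .  [on edge]
    (2,2)@(5, 5): e=[72,-36,0] → .  [on edge]
    (3,3)@(7, 7): e=[48,-12,0] → .  [on edge]
    (3,4)@(7, 9): e=[26,4,6] → X
    (4,4)@(9, 9): e=[24,12,0] → X  [on edge]
    (5,4)@(11, 9): e=[22,20,-6] → .
    (1,5)@(3, 11): e=[8,4,24] → X
    (2,5)@(5, 11): e=[6,12,18] → X
    (5,5)@(11, 11): e=[0,36,0] → X  [on edge]
    (6,5)@(13, 11): e=[-2,44,-6] → .
    (1,6)@(3, 13): e=[-14,20,30] → .
    (6,6)@(13, 13): e=[-24,60,0] → .  [on edge]
    (7,7)@(15, 15): e=[-48,84,0] → .  [on edge]
  covered (7 px):
    . . . . . . . .
    . . . . . . . .
    . . . . . . . .
    . . . . . . . .
    . . . X X . . .
    . X X X X X . .
    . . . . . . . .
    . . . . . . . .
    . . . . . . . .
    . . . . . . . .
T1:
  2·area = 50  (B↔C swapped to make it positive)
  edge (3, 15)→(8, 10): d=(5,-5) inclusive
  edge (8, 10)→(8, 20): d=(0,10) inclusive
  edge (8, 20)→(3, 15): d=(-5,-5) inclusive
    (7,1)@(15, 3): e=[0,-70,120] → .  [on edge]
    (6,2)@(13, 5): e=[0,-50,100] → .  [on edge]
    (5,3)@(11, 7): e=[0,-30,80] → .  [on edge]
    (4,4)@(9, 9): e=[0,-10,60] → .  [on edge]
    (3,5)@(7, 11): e=[0,10,40] → X  [on edge]
    (4,5)@(9, 11): e=[10,-10,50] → .
    (0,6)@(1, 13): e=[-20,70,0] → .  [on edge]
    (2,6)@(5, 13): e=[0,30,20] → X  [on edge]
    (4,6)@(9, 13): e=[20,-10,40] → .
    (1,7)@(3, 15): e=[0,50,0] → X  [on edge]
    (4,7)@(9, 15): e=[30,-10,30] → .
    (0,8)@(1, 17): e=[0,70,-20] → .  [on edge]
    (2,8)@(5, 17): e=[20,30,0] → X  [on edge]
    (3,9)@(7, 19): e=[40,10,0] → X  [on edge]
  covered (9 px):
    . . . . . . . .
    . . . . . . . .
    . . . . . . . .
    . . . . . . . .
    . . . . . . . .
    . . . X . . . .
    . . X X . . . .
    . X X X . . . .
    . . X X . . . .
    . . . X . . . .
T2:
  2·area = 29  (B↔C swapped to make it positive)
  edge (7, 20)→(4, 13): d=(-3,-7) inclusive
  edge (4, 13)→(6, 8): d=(2,-5) inclusive
  edge (6, 8)→(7, 20): d=(1,12) inclusive
    (2,5)@(5, 11): e=[13,1,15] → X
    (3,5)@(7, 11): e=[27,11,-9] → .
    (2,6)@(5, 13): e=[7,5,17] → X
    (3,6)@(7, 13): e=[21,15,-7] → .
    (2,7)@(5, 15): e=[1,9,19] → X
    (3,7)@(7, 15): e=[15,19,-5] → .
    (2,8)@(5, 17): e=[-5,13,21] → .
  covered (3 px):
    . . . . . . . .
    . . . . . . . .
    . . . . . . . .
    . . . . . . . .
    . . . . . . . .
    . . X . . . . .
    . . X . . . . .
    . . X . . . . .
    . . . . . . . .
    . . . . . . . .

Answer: 19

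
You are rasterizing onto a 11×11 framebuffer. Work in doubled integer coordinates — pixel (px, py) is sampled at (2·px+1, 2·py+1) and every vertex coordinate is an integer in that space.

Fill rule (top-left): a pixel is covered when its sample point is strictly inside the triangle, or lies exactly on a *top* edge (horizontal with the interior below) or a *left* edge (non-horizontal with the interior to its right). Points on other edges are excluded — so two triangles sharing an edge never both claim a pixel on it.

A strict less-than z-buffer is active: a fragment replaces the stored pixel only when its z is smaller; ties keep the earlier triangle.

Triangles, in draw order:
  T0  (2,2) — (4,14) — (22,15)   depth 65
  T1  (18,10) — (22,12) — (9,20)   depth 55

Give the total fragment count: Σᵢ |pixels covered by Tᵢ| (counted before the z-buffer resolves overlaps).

T0:
  2·area = 214  (B↔C swapped to make it positive)
  edge (2, 2)→(22, 15): d=(20,13) right/bottom  bias=-1
  edge (22, 15)→(4, 14): d=(-18,-1) top-left  bias=+0
  edge (4, 14)→(2, 2): d=(-2,-12) top-left  bias=+0
    (1,1)@(3, 3): e=[7,197,10] → #
    (2,1)@(5, 3): e=[-19,199,34] → ·
    (1,2)@(3, 5): e=[47,161,6] → #
    (2,2)@(5, 5): e=[21,163,30] → #
    (3,2)@(7, 5): e=[-5,165,54] → ·
    (1,3)@(3, 7): e=[87,125,2] → #
    (3,3)@(7, 7): e=[35,129,50] → #
    (4,3)@(9, 7): e=[9,131,74] → #
    (5,3)@(11, 7): e=[-17,133,98] → ·
    (1,4)@(3, 9): e=[127,89,-2] → ·
    (2,4)@(5, 9): e=[101,91,22] → #
    (5,4)@(11, 9): e=[23,97,94] → #
  covered (24 px):
    · · · · · · · · · · ·
    · # · · · · · · · · ·
    · # # · · · · · · · ·
    · # # # # · · · · · ·
    · · # # # # · · · · ·
    · · # # # # # # · · ·
    · · # # # # # # # · ·
    · · · · · · · · · · ·
    · · · · · · · · · · ·
    · · · · · · · · · · ·
    · · · · · · · · · · ·
T1:
  2·area = 58
  edge (18, 10)→(22, 12): d=(4,2) right/bottom  bias=-1
  edge (22, 12)→(9, 20): d=(-13,8) right/bottom  bias=-1
  edge (9, 20)→(18, 10): d=(9,-10) top-left  bias=+0
    (9,5)@(19, 11): e=[2,37,19] → #
    (10,5)@(21, 11): e=[-2,21,39] → ·
    (8,6)@(17, 13): e=[14,27,17] → #
    (10,6)@(21, 13): e=[6,-5,57] → ·
    (7,7)@(15, 15): e=[26,17,15] → #
    (9,7)@(19, 15): e=[18,-15,55] → ·
    (6,8)@(13, 17): e=[38,7,13] → #
    (7,8)@(15, 17): e=[34,-9,33] → ·
    (8,8)@(17, 17): e=[30,-25,53] → ·
    (6,9)@(13, 19): e=[46,-19,31] → ·
  covered (6 px):
    · · · · · · · · · · ·
    · · · · · · · · · · ·
    · · · · · · · · · · ·
    · · · · · · · · · · ·
    · · · · · · · · · · ·
    · · · · · · · · · # ·
    · · · · · · · · # # ·
    · · · · · · · # # · ·
    · · · · · · # · · · ·
    · · · · · · · · · · ·
    · · · · · · · · · · ·

Answer: 30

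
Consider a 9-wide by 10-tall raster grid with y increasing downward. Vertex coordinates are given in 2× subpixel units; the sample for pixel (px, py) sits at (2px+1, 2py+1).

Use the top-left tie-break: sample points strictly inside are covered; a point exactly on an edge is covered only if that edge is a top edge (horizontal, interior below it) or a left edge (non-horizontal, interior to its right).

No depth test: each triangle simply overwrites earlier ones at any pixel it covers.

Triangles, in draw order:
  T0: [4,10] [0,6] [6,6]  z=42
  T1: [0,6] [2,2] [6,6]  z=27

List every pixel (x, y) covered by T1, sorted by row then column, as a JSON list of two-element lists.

T0:
  2·area = 24
  edge (4, 10)→(0, 6): d=(-4,-4) top-left  bias=+0
  edge (0, 6)→(6, 6): d=(6,0) top-left  bias=+0
  edge (6, 6)→(4, 10): d=(-2,4) right/bottom  bias=-1
    (0,3)@(1, 7): e=[0,6,18] → #  [on edge]
    (1,3)@(3, 7): e=[8,6,10] → #
    (2,3)@(5, 7): e=[16,6,2] → #
    (3,3)@(7, 7): e=[24,6,-6] → ·
    (0,4)@(1, 9): e=[-8,18,14] → ·
    (1,4)@(3, 9): e=[0,18,6] → #  [on edge]
    (2,4)@(5, 9): e=[8,18,-2] → ·
    (1,5)@(3, 11): e=[-8,30,2] → ·
    (2,5)@(5, 11): e=[0,30,-6] → ·  [on edge]
    (3,6)@(7, 13): e=[0,42,-18] → ·  [on edge]
    (4,7)@(9, 15): e=[0,54,-30] → ·  [on edge]
    (5,8)@(11, 17): e=[0,66,-42] → ·  [on edge]
    (6,9)@(13, 19): e=[0,78,-54] → ·  [on edge]
  covered (4 px):
    · · · · · · · · ·
    · · · · · · · · ·
    · · · · · · · · ·
    # # # · · · · · ·
    · # · · · · · · ·
    · · · · · · · · ·
    · · · · · · · · ·
    · · · · · · · · ·
    · · · · · · · · ·
    · · · · · · · · ·
T1:
  2·area = 24
  edge (0, 6)→(2, 2): d=(2,-4) top-left  bias=+0
  edge (2, 2)→(6, 6): d=(4,4) right/bottom  bias=-1
  edge (6, 6)→(0, 6): d=(-6,0) right/bottom  bias=-1
    (0,0)@(1, 1): e=[-6,0,30] → ·  [on edge]
    (1,1)@(3, 3): e=[6,0,18] → ·  [on edge]
    (0,2)@(1, 5): e=[2,16,6] → #
    (1,2)@(3, 5): e=[10,8,6] → #
    (2,2)@(5, 5): e=[18,0,6] → ·  [on edge]
    (0,3)@(1, 7): e=[6,24,-6] → ·
    (1,3)@(3, 7): e=[14,16,-6] → ·
    (3,3)@(7, 7): e=[30,0,-6] → ·  [on edge]
    (4,4)@(9, 9): e=[42,0,-18] → ·  [on edge]
    (5,5)@(11, 11): e=[54,0,-30] → ·  [on edge]
    (6,6)@(13, 13): e=[66,0,-42] → ·  [on edge]
    (7,7)@(15, 15): e=[78,0,-54] → ·  [on edge]
    (8,8)@(17, 17): e=[90,0,-66] → ·  [on edge]
  covered (2 px):
    · · · · · · · · ·
    · · · · · · · · ·
    # # · · · · · · ·
    · · · · · · · · ·
    · · · · · · · · ·
    · · · · · · · · ·
    · · · · · · · · ·
    · · · · · · · · ·
    · · · · · · · · ·
    · · · · · · · · ·

Final: [[0,2],[1,2]]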